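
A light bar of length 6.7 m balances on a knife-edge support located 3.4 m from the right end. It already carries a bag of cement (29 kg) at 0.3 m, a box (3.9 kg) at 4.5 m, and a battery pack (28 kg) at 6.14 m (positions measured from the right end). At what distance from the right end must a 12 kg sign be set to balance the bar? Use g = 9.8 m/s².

Choose the knife-edge support (at 3.4 m from the right end) as the axis so the support reaction has zero arm there.
Bag of cement: 29 × 9.8 = 284.2 N down at 0.3 m → arm 3.1 m, τ = 284.2 × 3.1 = 881 N·m clockwise.
Box: 3.9 × 9.8 = 38.22 N down at 4.5 m → arm 1.1 m, τ = 38.22 × 1.1 = 42.04 N·m counterclockwise.
Battery pack: 28 × 9.8 = 274.4 N down at 6.14 m → arm 2.74 m, τ = 274.4 × 2.74 = 751.9 N·m counterclockwise.
Net moment of existing loads = 87.06 N·m clockwise.
The sign weighs 12 × 9.8 = 117.6 N and must supply an equal counterclockwise moment, so its lever arm about the knife-edge support is 87.06 / 117.6 = 0.74 m.
That puts it at 3.4 + 0.74 = 4.14 m from the right end.

x ≈ 4.14 m from the right end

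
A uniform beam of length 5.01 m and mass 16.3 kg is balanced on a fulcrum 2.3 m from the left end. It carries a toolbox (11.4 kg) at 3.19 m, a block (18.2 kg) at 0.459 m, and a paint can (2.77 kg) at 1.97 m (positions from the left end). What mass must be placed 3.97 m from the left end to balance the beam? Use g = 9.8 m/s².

Taking torques about the fulcrum (at 2.3 m from the left end):
Beam weight: 16.3 × 9.8 = 159.7 N down at 2.505 m → arm 0.205 m, τ = 159.7 × 0.205 = 32.74 N·m clockwise.
Toolbox: 11.4 × 9.8 = 111.7 N down at 3.19 m → arm 0.89 m, τ = 111.7 × 0.89 = 99.41 N·m clockwise.
Block: 18.2 × 9.8 = 178.4 N down at 0.459 m → arm 1.841 m, τ = 178.4 × 1.841 = 328.4 N·m counterclockwise.
Paint can: 2.77 × 9.8 = 27.15 N down at 1.97 m → arm 0.33 m, τ = 27.15 × 0.33 = 8.96 N·m counterclockwise.
Net moment of known loads = 205.2 N·m counterclockwise.
An unknown mass m at 3.97 m has arm 1.67 m; its moment is m·g·1.67 clockwise.
Balancing moments: m × 9.8 × 1.67 = 205.2, giving m = 205.2 / (9.8 × 1.67) = 12.5 kg.

m ≈ 12.5 kg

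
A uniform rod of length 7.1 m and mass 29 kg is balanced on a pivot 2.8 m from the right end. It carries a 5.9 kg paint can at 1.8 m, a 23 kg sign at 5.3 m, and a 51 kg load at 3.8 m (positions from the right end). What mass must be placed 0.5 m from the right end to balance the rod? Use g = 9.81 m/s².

Choose the pivot (at 2.8 m from the right end) as the axis so the support reaction has zero arm there.
Beam weight: 29 × 9.81 = 284.5 N down at 3.55 m → arm 0.75 m, τ = 284.5 × 0.75 = 213.4 N·m counterclockwise.
Paint can: 5.9 × 9.81 = 57.88 N down at 1.8 m → arm 1 m, τ = 57.88 × 1 = 57.88 N·m clockwise.
Sign: 23 × 9.81 = 225.6 N down at 5.3 m → arm 2.5 m, τ = 225.6 × 2.5 = 564 N·m counterclockwise.
Load: 51 × 9.81 = 500.3 N down at 3.8 m → arm 1 m, τ = 500.3 × 1 = 500.3 N·m counterclockwise.
Net moment of known loads = 1220 N·m counterclockwise.
An unknown mass m at 0.5 m has arm 2.3 m; its moment is m·g·2.3 clockwise.
Balancing moments: m × 9.81 × 2.3 = 1220, giving m = 1220 / (9.81 × 2.3) = 54.1 kg.

m ≈ 54.1 kg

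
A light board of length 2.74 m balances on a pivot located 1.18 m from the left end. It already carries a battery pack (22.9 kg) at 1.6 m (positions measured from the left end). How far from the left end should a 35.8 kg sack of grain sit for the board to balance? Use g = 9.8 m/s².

x ≈ 0.911 m from the left end

Take moments about the pivot (at 1.18 m from the left end).
Battery pack: 22.9 × 9.8 = 224.4 N down at 1.6 m → arm 0.42 m, τ = 224.4 × 0.42 = 94.25 N·m clockwise.
Net moment of existing loads = 94.25 N·m clockwise.
The sack of grain weighs 35.8 × 9.8 = 350.8 N and must supply an equal counterclockwise moment, so its lever arm about the pivot is 94.25 / 350.8 = 0.269 m.
That puts it at 1.18 − 0.269 = 0.911 m from the left end.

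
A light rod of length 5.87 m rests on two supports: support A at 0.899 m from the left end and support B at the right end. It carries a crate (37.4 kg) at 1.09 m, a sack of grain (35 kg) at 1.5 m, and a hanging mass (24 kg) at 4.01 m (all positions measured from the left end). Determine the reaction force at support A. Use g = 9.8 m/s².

R_A ≈ 742 N

About support B:
Crate: 37.4 × 9.8 = 366.5 N down at 1.09 m → arm 4.78 m, τ = 366.5 × 4.78 = 1752 N·m counterclockwise.
Sack of grain: 35 × 9.8 = 343 N down at 1.5 m → arm 4.37 m, τ = 343 × 4.37 = 1499 N·m counterclockwise.
Hanging mass: 24 × 9.8 = 235.2 N down at 4.01 m → arm 1.86 m, τ = 235.2 × 1.86 = 437.5 N·m counterclockwise.
Net load moment about support B = 3688 N·m counterclockwise.
Reaction R at support A is upward at 0.899 m, arm 4.971 m → moment R × 4.971 clockwise.
Setting net torque to zero: R × 4.971 = 3688 → R = 742 N.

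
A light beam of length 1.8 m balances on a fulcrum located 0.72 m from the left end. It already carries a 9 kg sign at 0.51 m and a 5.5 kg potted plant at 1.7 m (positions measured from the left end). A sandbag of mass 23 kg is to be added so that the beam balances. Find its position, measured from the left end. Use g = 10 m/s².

x ≈ 0.568 m from the left end

Sum moments about the fulcrum (at 0.72 m from the left end) (the support reaction has zero arm there).
Sign: 9 × 10 = 90 N down at 0.51 m → arm 0.21 m, τ = 90 × 0.21 = 18.9 N·m counterclockwise.
Potted plant: 5.5 × 10 = 55 N down at 1.7 m → arm 0.98 m, τ = 55 × 0.98 = 53.9 N·m clockwise.
Net moment of existing loads = 35 N·m clockwise.
The sandbag weighs 23 × 10 = 230 N and must supply an equal counterclockwise moment, so its lever arm about the fulcrum is 35 / 230 = 0.152 m.
That puts it at 0.72 − 0.152 = 0.568 m from the left end.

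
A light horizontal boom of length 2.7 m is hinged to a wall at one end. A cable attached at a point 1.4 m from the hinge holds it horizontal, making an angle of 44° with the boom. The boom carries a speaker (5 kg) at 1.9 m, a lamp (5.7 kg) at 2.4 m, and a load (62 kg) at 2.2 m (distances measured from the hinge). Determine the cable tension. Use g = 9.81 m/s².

T ≈ 1610 N

Taking torques about the hinge:
Speaker: 5 × 9.81 = 49.05 N down at 1.9 m → arm 1.9 m, τ = 49.05 × 1.9 = 93.19 N·m clockwise.
Lamp: 5.7 × 9.81 = 55.92 N down at 2.4 m → arm 2.4 m, τ = 55.92 × 2.4 = 134.2 N·m clockwise.
Load: 62 × 9.81 = 608.2 N down at 2.2 m → arm 2.2 m, τ = 608.2 × 2.2 = 1338 N·m clockwise.
Total clockwise load moment = 1565 N·m.
The cable tension T acts at 1.4 m; only its component perpendicular to the boom, T sinθ, produces torque. sin 44° = 0.6947.
Balancing moments: T × 1.4 × 0.6947 = 1565, giving T = 1565 / 0.9726 = 1610 N.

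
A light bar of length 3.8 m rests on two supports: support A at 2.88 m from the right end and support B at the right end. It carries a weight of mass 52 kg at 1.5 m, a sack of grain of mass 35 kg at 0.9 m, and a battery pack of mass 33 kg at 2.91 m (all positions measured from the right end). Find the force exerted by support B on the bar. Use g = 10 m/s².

About support A:
Weight: 52 × 10 = 520 N down at 1.5 m → arm 1.38 m, τ = 520 × 1.38 = 717.6 N·m clockwise.
Sack of grain: 35 × 10 = 350 N down at 0.9 m → arm 1.98 m, τ = 350 × 1.98 = 693 N·m clockwise.
Battery pack: 33 × 10 = 330 N down at 2.91 m → arm 0.03 m, τ = 330 × 0.03 = 9.9 N·m counterclockwise.
Net load moment about support A = 1401 N·m clockwise.
Reaction R at support B is upward at 0 m, arm 2.88 m → moment R × 2.88 counterclockwise.
Στ = 0 ⇒ R × 2.88 = 1401 ⇒ R = 486 N.

R_B ≈ 486 N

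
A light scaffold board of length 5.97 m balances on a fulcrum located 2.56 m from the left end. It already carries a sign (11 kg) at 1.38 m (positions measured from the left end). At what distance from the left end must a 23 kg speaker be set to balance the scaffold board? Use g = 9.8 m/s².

Taking torques about the fulcrum (at 2.56 m from the left end):
Sign: 11 × 9.8 = 107.8 N down at 1.38 m → arm 1.18 m, τ = 107.8 × 1.18 = 127.2 N·m counterclockwise.
Net moment of existing loads = 127.2 N·m counterclockwise.
The speaker weighs 23 × 9.8 = 225.4 N and must supply an equal clockwise moment, so its lever arm about the fulcrum is 127.2 / 225.4 = 0.564 m.
That puts it at 2.56 + 0.564 = 3.12 m from the left end.

x ≈ 3.12 m from the left end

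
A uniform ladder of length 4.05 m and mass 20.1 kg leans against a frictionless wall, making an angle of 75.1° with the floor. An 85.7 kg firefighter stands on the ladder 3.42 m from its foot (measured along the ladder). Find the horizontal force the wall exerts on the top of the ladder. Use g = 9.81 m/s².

About the foot of the ladder:
Ladder weight 20.1×9.81 = 197.2 N acts at 2.025 m along the ladder; its horizontal arm is 2.025·cos75.1° = 0.5207 m → τ = 102.7 N·m clockwise.
Firefighter: 85.7×9.81 = 840.7 N at 3.42 m → arm 0.8794 m → τ = 739.3 N·m clockwise.
Wall normal N acts horizontally at the top; its moment arm is the height L sinθ = 4.05·sin75.1° = 3.914 m, counterclockwise.
Setting net torque to zero: N × 3.914 = 842 → N = 215 N.

N_wall ≈ 215 N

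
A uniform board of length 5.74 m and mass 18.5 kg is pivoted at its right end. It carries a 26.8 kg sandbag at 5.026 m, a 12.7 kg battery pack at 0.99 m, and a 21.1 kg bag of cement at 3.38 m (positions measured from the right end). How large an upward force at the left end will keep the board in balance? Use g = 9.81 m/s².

About the right end:
Beam weight: 18.5 × 9.81 = 181.5 N down at 2.87 m → arm 2.87 m, τ = 181.5 × 2.87 = 520.9 N·m counterclockwise.
Sandbag: 26.8 × 9.81 = 262.9 N down at 5.026 m → arm 5.026 m, τ = 262.9 × 5.026 = 1321 N·m counterclockwise.
Battery pack: 12.7 × 9.81 = 124.6 N down at 0.99 m → arm 0.99 m, τ = 124.6 × 0.99 = 123.4 N·m counterclockwise.
Bag of cement: 21.1 × 9.81 = 207 N down at 3.38 m → arm 3.38 m, τ = 207 × 3.38 = 699.7 N·m counterclockwise.
Net moment of the loads = 2665 N·m counterclockwise.
The upward force F acts at the left end, arm 5.74 m, giving F × 5.74 clockwise.
For rotational equilibrium, F × 5.74 = 2665, so F = 2665 / 5.74 = 464 N.

F ≈ 464 N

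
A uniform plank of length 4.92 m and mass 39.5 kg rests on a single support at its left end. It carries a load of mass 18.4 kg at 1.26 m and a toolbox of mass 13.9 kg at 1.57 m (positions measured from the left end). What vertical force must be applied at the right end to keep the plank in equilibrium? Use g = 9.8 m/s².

Take moments about the left end.
Beam weight: 39.5 × 9.8 = 387.1 N down at 2.46 m → arm 2.46 m, τ = 387.1 × 2.46 = 952.3 N·m clockwise.
Load: 18.4 × 9.8 = 180.3 N down at 1.26 m → arm 1.26 m, τ = 180.3 × 1.26 = 227.2 N·m clockwise.
Toolbox: 13.9 × 9.8 = 136.2 N down at 1.57 m → arm 1.57 m, τ = 136.2 × 1.57 = 213.8 N·m clockwise.
Net moment of the loads = 1393 N·m clockwise.
The upward force F acts at the right end, arm 4.92 m, giving F × 4.92 counterclockwise.
For rotational equilibrium, F × 4.92 = 1393, so F = 1393 / 4.92 = 283 N.

F ≈ 283 N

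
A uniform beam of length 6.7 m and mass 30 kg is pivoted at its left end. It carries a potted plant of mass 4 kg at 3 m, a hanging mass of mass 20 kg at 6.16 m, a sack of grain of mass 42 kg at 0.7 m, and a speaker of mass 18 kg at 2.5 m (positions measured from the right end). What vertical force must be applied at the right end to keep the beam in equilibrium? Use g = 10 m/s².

About the left end:
Beam weight: 30 × 10 = 300 N down at 3.35 m → arm 3.35 m, τ = 300 × 3.35 = 1005 N·m clockwise.
Potted plant: 4 × 10 = 40 N down at 3 m → arm 3.7 m, τ = 40 × 3.7 = 148 N·m clockwise.
Hanging mass: 20 × 10 = 200 N down at 6.16 m → arm 0.54 m, τ = 200 × 0.54 = 108 N·m clockwise.
Sack of grain: 42 × 10 = 420 N down at 0.7 m → arm 6 m, τ = 420 × 6 = 2520 N·m clockwise.
Speaker: 18 × 10 = 180 N down at 2.5 m → arm 4.2 m, τ = 180 × 4.2 = 756 N·m clockwise.
Net moment of the loads = 4537 N·m clockwise.
The upward force F acts at the right end, arm 6.7 m, giving F × 6.7 counterclockwise.
For rotational equilibrium, F × 6.7 = 4537, so F = 4537 / 6.7 = 677 N.

F ≈ 677 N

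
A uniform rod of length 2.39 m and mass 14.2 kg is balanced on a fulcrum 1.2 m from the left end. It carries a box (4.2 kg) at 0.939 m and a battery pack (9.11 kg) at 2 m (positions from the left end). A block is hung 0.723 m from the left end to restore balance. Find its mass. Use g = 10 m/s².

m ≈ 12.8 kg

Choose the fulcrum (at 1.2 m from the left end) as the axis so the support reaction has zero arm there.
Beam weight: 14.2 × 10 = 142 N down at 1.195 m → arm 0.005 m, τ = 142 × 0.005 = 0.71 N·m counterclockwise.
Box: 4.2 × 10 = 42 N down at 0.939 m → arm 0.261 m, τ = 42 × 0.261 = 10.96 N·m counterclockwise.
Battery pack: 9.11 × 10 = 91.1 N down at 2 m → arm 0.8 m, τ = 91.1 × 0.8 = 72.88 N·m clockwise.
Net moment of known loads = 61.21 N·m clockwise.
An unknown mass m at 0.723 m has arm 0.477 m; its moment is m·g·0.477 counterclockwise.
Στ = 0 ⇒ m × 10 × 0.477 = 61.21 ⇒ m = 61.21 / (10 × 0.477) = 12.8 kg.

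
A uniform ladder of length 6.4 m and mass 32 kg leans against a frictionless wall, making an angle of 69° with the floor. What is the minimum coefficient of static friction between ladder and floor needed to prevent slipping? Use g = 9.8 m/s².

Take moments about the foot of the ladder.
Ladder weight 32×9.8 = 313.6 N acts at 3.2 m along the ladder; its horizontal arm is 3.2·cos69° = 1.147 m → τ = 359.7 N·m clockwise.
Wall normal N acts horizontally at the top; its moment arm is the height L sinθ = 6.4·sin69° = 5.975 m, counterclockwise.
For rotational equilibrium, N × 5.975 = 359.7, so N = 60.2 N.
ΣFx = 0 ⇒ f = N_wall = 60.2 N. ΣFy = 0 ⇒ N_floor = 313.6 N.
μ_min = f / N_floor = 60.2 / 313.6 = 0.192.

μ_min ≈ 0.192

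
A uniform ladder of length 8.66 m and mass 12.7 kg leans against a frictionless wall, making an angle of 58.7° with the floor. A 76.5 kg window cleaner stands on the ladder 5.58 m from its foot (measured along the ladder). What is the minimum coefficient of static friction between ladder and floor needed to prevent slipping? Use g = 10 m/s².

Take moments about the foot of the ladder.
Ladder weight 12.7×10 = 127 N acts at 4.33 m along the ladder; its horizontal arm is 4.33·cos58.7° = 2.25 m → τ = 285.8 N·m clockwise.
Window cleaner: 76.5×10 = 765 N at 5.58 m → arm 2.899 m → τ = 2218 N·m clockwise.
Wall normal N acts horizontally at the top; its moment arm is the height L sinθ = 8.66·sin58.7° = 7.4 m, counterclockwise.
For rotational equilibrium, N × 7.4 = 2504, so N = 338.4 N.
ΣFx = 0 ⇒ f = N_wall = 338.4 N. ΣFy = 0 ⇒ N_floor = 892 N.
μ_min = f / N_floor = 338.4 / 892 = 0.379.

μ_min ≈ 0.379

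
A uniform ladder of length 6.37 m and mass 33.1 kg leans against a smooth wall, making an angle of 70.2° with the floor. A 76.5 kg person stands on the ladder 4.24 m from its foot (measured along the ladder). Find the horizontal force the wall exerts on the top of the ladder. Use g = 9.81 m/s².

N_wall ≈ 238 N

Take moments about the foot of the ladder.
Ladder weight 33.1×9.81 = 324.7 N acts at 3.185 m along the ladder; its horizontal arm is 3.185·cos70.2° = 1.079 m → τ = 350.4 N·m clockwise.
Person: 76.5×9.81 = 750.5 N at 4.24 m → arm 1.436 m → τ = 1078 N·m clockwise.
Wall normal N acts horizontally at the top; its moment arm is the height L sinθ = 6.37·sin70.2° = 5.993 m, counterclockwise.
Setting net torque to zero: N × 5.993 = 1428 → N = 238 N.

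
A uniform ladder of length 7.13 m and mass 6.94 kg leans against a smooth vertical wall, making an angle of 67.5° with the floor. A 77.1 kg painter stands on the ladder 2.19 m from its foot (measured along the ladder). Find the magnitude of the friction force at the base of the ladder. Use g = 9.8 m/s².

f ≈ 110 N

Take moments about the foot of the ladder.
Ladder weight 6.94×9.8 = 68.01 N acts at 3.565 m along the ladder; its horizontal arm is 3.565·cos67.5° = 1.364 m → τ = 92.77 N·m clockwise.
Painter: 77.1×9.8 = 755.6 N at 2.19 m → arm 0.8381 m → τ = 633.3 N·m clockwise.
Wall normal N acts horizontally at the top; its moment arm is the height L sinθ = 7.13·sin67.5° = 6.587 m, counterclockwise.
Στ = 0 ⇒ N × 6.587 = 726.1 ⇒ N = 110 N.
ΣFx = 0: friction at the foot balances the wall's push, so f = N_wall = 110 N.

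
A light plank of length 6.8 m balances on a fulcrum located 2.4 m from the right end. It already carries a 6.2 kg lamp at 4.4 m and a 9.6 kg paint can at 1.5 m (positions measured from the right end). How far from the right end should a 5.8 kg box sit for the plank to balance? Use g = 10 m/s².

x ≈ 1.75 m from the right end

Taking torques about the fulcrum (at 2.4 m from the right end):
Lamp: 6.2 × 10 = 62 N down at 4.4 m → arm 2 m, τ = 62 × 2 = 124 N·m counterclockwise.
Paint can: 9.6 × 10 = 96 N down at 1.5 m → arm 0.9 m, τ = 96 × 0.9 = 86.4 N·m clockwise.
Net moment of existing loads = 37.6 N·m counterclockwise.
The box weighs 5.8 × 10 = 58 N and must supply an equal clockwise moment, so its lever arm about the fulcrum is 37.6 / 58 = 0.648 m.
That puts it at 2.4 − 0.648 = 1.75 m from the right end.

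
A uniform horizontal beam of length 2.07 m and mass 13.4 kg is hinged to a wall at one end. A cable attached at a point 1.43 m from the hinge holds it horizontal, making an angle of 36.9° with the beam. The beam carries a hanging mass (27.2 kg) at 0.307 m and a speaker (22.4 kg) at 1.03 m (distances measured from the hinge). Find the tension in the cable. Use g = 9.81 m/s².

T ≈ 517 N

Sum moments about the hinge (the unknown hinge reaction has zero arm there).
Beam weight: 13.4 × 9.81 = 131.5 N down at 1.035 m → arm 1.035 m, τ = 131.5 × 1.035 = 136.1 N·m clockwise.
Hanging mass: 27.2 × 9.81 = 266.8 N down at 0.307 m → arm 0.307 m, τ = 266.8 × 0.307 = 81.91 N·m clockwise.
Speaker: 22.4 × 9.81 = 219.7 N down at 1.03 m → arm 1.03 m, τ = 219.7 × 1.03 = 226.3 N·m clockwise.
Total clockwise load moment = 444.3 N·m.
The cable tension T acts at 1.43 m; only its component perpendicular to the beam, T sinθ, produces torque. sin 36.9° = 0.6004.
Balancing moments: T × 1.43 × 0.6004 = 444.3, giving T = 444.3 / 0.8586 = 517 N.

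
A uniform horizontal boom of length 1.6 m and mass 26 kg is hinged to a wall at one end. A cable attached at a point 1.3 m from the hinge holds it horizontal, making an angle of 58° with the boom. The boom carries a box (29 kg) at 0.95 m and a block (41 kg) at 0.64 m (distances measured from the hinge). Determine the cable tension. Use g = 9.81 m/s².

T ≈ 664 N

Sum moments about the hinge (the unknown hinge reaction has zero arm there).
Beam weight: 26 × 9.81 = 255.1 N down at 0.8 m → arm 0.8 m, τ = 255.1 × 0.8 = 204.1 N·m clockwise.
Box: 29 × 9.81 = 284.5 N down at 0.95 m → arm 0.95 m, τ = 284.5 × 0.95 = 270.3 N·m clockwise.
Block: 41 × 9.81 = 402.2 N down at 0.64 m → arm 0.64 m, τ = 402.2 × 0.64 = 257.4 N·m clockwise.
Total clockwise load moment = 731.8 N·m.
The cable tension T acts at 1.3 m; only its component perpendicular to the boom, T sinθ, produces torque. sin 58° = 0.848.
Στ = 0 ⇒ T × 1.3 × 0.848 = 731.8 ⇒ T = 731.8 / 1.102 = 664 N.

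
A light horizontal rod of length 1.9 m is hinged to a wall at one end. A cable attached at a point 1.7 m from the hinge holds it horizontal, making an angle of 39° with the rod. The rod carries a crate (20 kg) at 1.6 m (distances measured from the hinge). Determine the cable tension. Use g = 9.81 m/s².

T ≈ 293 N

Taking torques about the hinge:
Crate: 20 × 9.81 = 196.2 N down at 1.6 m → arm 1.6 m, τ = 196.2 × 1.6 = 313.9 N·m clockwise.
Total clockwise load moment = 313.9 N·m.
The cable tension T acts at 1.7 m; only its component perpendicular to the rod, T sinθ, produces torque. sin 39° = 0.6293.
For rotational equilibrium, T × 1.7 × 0.6293 = 313.9, so T = 313.9 / 1.07 = 293 N.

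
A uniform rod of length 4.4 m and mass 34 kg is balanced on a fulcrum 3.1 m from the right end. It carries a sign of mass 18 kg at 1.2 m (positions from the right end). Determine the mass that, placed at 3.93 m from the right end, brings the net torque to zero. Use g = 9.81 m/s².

m ≈ 78.1 kg

Sum moments about the fulcrum (at 3.1 m from the right end) (the support reaction has zero arm there).
Beam weight: 34 × 9.81 = 333.5 N down at 2.2 m → arm 0.9 m, τ = 333.5 × 0.9 = 300.2 N·m clockwise.
Sign: 18 × 9.81 = 176.6 N down at 1.2 m → arm 1.9 m, τ = 176.6 × 1.9 = 335.5 N·m clockwise.
Net moment of known loads = 635.7 N·m clockwise.
An unknown mass m at 3.93 m has arm 0.83 m; its moment is m·g·0.83 counterclockwise.
Setting net torque to zero: m × 9.81 × 0.83 = 635.7 → m = 635.7 / (9.81 × 0.83) = 78.1 kg.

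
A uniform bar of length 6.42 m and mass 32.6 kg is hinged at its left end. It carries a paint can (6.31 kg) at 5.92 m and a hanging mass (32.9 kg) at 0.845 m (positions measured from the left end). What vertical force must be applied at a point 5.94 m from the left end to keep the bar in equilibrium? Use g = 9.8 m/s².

F ≈ 280 N

Take moments about the left end.
Beam weight: 32.6 × 9.8 = 319.5 N down at 3.21 m → arm 3.21 m, τ = 319.5 × 3.21 = 1026 N·m clockwise.
Paint can: 6.31 × 9.8 = 61.84 N down at 5.92 m → arm 5.92 m, τ = 61.84 × 5.92 = 366.1 N·m clockwise.
Hanging mass: 32.9 × 9.8 = 322.4 N down at 0.845 m → arm 0.845 m, τ = 322.4 × 0.845 = 272.4 N·m clockwise.
Net moment of the loads = 1664 N·m clockwise.
The upward force F acts at a point 5.94 m from the left end, arm 5.94 m, giving F × 5.94 counterclockwise.
Setting net torque to zero: F × 5.94 = 1664 → F = 1664 / 5.94 = 280 N.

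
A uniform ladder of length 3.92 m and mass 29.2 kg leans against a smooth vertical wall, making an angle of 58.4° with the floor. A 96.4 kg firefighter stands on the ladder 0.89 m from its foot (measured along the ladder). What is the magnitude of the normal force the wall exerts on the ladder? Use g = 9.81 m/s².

N_wall ≈ 220 N

Taking torques about the foot of the ladder:
Ladder weight 29.2×9.81 = 286.5 N acts at 1.96 m along the ladder; its horizontal arm is 1.96·cos58.4° = 1.027 m → τ = 294.2 N·m clockwise.
Firefighter: 96.4×9.81 = 945.7 N at 0.89 m → arm 0.4663 m → τ = 441 N·m clockwise.
Wall normal N acts horizontally at the top; its moment arm is the height L sinθ = 3.92·sin58.4° = 3.339 m, counterclockwise.
Στ = 0 ⇒ N × 3.339 = 735.2 ⇒ N = 220 N.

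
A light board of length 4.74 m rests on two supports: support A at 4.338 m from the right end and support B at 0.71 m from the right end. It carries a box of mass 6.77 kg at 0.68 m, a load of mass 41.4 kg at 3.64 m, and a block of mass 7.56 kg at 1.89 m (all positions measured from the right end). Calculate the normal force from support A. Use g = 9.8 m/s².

About support B:
Box: 6.77 × 9.8 = 66.35 N down at 0.68 m → arm 0.03 m, τ = 66.35 × 0.03 = 1.99 N·m clockwise.
Load: 41.4 × 9.8 = 405.7 N down at 3.64 m → arm 2.93 m, τ = 405.7 × 2.93 = 1189 N·m counterclockwise.
Block: 7.56 × 9.8 = 74.09 N down at 1.89 m → arm 1.18 m, τ = 74.09 × 1.18 = 87.43 N·m counterclockwise.
Net load moment about support B = 1274 N·m counterclockwise.
Reaction R at support A is upward at 4.338 m, arm 3.628 m → moment R × 3.628 clockwise.
Στ = 0 ⇒ R × 3.628 = 1274 ⇒ R = 351 N.

R_A ≈ 351 N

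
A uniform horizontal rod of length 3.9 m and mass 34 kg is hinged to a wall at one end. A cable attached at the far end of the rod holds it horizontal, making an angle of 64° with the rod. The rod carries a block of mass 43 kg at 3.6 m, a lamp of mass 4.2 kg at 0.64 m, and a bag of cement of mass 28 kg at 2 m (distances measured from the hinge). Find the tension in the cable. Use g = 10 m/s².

Sum moments about the hinge (the unknown hinge reaction has zero arm there).
Beam weight: 34 × 10 = 340 N down at 1.95 m → arm 1.95 m, τ = 340 × 1.95 = 663 N·m clockwise.
Block: 43 × 10 = 430 N down at 3.6 m → arm 3.6 m, τ = 430 × 3.6 = 1548 N·m clockwise.
Lamp: 4.2 × 10 = 42 N down at 0.64 m → arm 0.64 m, τ = 42 × 0.64 = 26.88 N·m clockwise.
Bag of cement: 28 × 10 = 280 N down at 2 m → arm 2 m, τ = 280 × 2 = 560 N·m clockwise.
Total clockwise load moment = 2798 N·m.
The cable tension T acts at 3.9 m; only its component perpendicular to the rod, T sinθ, produces torque. sin 64° = 0.8988.
Setting net torque to zero: T × 3.9 × 0.8988 = 2798 → T = 2798 / 3.505 = 798 N.

T ≈ 798 N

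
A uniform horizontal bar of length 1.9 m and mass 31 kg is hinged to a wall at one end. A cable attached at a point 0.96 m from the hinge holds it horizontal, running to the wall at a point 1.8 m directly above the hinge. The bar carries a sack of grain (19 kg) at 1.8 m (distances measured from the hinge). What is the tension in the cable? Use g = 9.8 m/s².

T ≈ 736 N

Sum moments about the hinge (the unknown hinge reaction has zero arm there).
Beam weight: 31 × 9.8 = 303.8 N down at 0.95 m → arm 0.95 m, τ = 303.8 × 0.95 = 288.6 N·m clockwise.
Sack of grain: 19 × 9.8 = 186.2 N down at 1.8 m → arm 1.8 m, τ = 186.2 × 1.8 = 335.2 N·m clockwise.
Total clockwise load moment = 623.8 N·m.
The cable tension T acts at 0.96 m; only its component perpendicular to the bar, T sinθ, produces torque. sinθ = h/√(h²+d²) = 1.8/√(1.8²+0.96²) = 0.8824.
For rotational equilibrium, T × 0.96 × 0.8824 = 623.8, so T = 623.8 / 0.8471 = 736 N.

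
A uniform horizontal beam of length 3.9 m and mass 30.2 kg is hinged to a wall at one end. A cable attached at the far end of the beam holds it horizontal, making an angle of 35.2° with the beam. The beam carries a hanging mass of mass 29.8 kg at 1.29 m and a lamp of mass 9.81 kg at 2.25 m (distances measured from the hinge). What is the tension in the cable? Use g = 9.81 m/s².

T ≈ 521 N

Take moments about the hinge.
Beam weight: 30.2 × 9.81 = 296.3 N down at 1.95 m → arm 1.95 m, τ = 296.3 × 1.95 = 577.8 N·m clockwise.
Hanging mass: 29.8 × 9.81 = 292.3 N down at 1.29 m → arm 1.29 m, τ = 292.3 × 1.29 = 377.1 N·m clockwise.
Lamp: 9.81 × 9.81 = 96.24 N down at 2.25 m → arm 2.25 m, τ = 96.24 × 2.25 = 216.5 N·m clockwise.
Total clockwise load moment = 1171 N·m.
The cable tension T acts at 3.9 m; only its component perpendicular to the beam, T sinθ, produces torque. sin 35.2° = 0.5764.
Στ = 0 ⇒ T × 3.9 × 0.5764 = 1171 ⇒ T = 1171 / 2.248 = 521 N.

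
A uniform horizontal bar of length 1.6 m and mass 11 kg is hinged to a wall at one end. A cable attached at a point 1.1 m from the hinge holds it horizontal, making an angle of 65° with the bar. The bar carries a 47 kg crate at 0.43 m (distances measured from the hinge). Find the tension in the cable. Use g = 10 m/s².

About the hinge:
Beam weight: 11 × 10 = 110 N down at 0.8 m → arm 0.8 m, τ = 110 × 0.8 = 88 N·m clockwise.
Crate: 47 × 10 = 470 N down at 0.43 m → arm 0.43 m, τ = 470 × 0.43 = 202.1 N·m clockwise.
Total clockwise load moment = 290.1 N·m.
The cable tension T acts at 1.1 m; only its component perpendicular to the bar, T sinθ, produces torque. sin 65° = 0.9063.
Στ = 0 ⇒ T × 1.1 × 0.9063 = 290.1 ⇒ T = 290.1 / 0.9969 = 291 N.

T ≈ 291 N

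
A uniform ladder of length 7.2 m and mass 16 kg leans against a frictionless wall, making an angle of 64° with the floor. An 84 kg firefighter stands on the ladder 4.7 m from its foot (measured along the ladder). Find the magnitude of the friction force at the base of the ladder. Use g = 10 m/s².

f ≈ 306 N

Sum moments about the foot of the ladder (the floor normal and friction both act there and drop out).
Ladder weight 16×10 = 160 N acts at 3.6 m along the ladder; its horizontal arm is 3.6·cos64° = 1.578 m → τ = 252.5 N·m clockwise.
Firefighter: 84×10 = 840 N at 4.7 m → arm 2.06 m → τ = 1730 N·m clockwise.
Wall normal N acts horizontally at the top; its moment arm is the height L sinθ = 7.2·sin64° = 6.471 m, counterclockwise.
Balancing moments: N × 6.471 = 1982, giving N = 306 N.
ΣFx = 0: friction at the foot balances the wall's push, so f = N_wall = 306 N.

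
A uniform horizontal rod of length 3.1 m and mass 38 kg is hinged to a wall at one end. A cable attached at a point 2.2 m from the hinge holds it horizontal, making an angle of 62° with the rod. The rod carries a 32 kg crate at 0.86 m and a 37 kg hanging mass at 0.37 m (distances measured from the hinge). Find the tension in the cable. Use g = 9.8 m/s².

Sum moments about the hinge (the unknown hinge reaction has zero arm there).
Beam weight: 38 × 9.8 = 372.4 N down at 1.55 m → arm 1.55 m, τ = 372.4 × 1.55 = 577.2 N·m clockwise.
Crate: 32 × 9.8 = 313.6 N down at 0.86 m → arm 0.86 m, τ = 313.6 × 0.86 = 269.7 N·m clockwise.
Hanging mass: 37 × 9.8 = 362.6 N down at 0.37 m → arm 0.37 m, τ = 362.6 × 0.37 = 134.2 N·m clockwise.
Total clockwise load moment = 981.1 N·m.
The cable tension T acts at 2.2 m; only its component perpendicular to the rod, T sinθ, produces torque. sin 62° = 0.8829.
Setting net torque to zero: T × 2.2 × 0.8829 = 981.1 → T = 981.1 / 1.942 = 505 N.

T ≈ 505 N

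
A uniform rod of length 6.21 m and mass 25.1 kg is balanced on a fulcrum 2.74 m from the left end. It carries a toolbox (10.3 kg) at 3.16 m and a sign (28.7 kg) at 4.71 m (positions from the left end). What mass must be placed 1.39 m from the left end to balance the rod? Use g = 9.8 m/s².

Take moments about the fulcrum (at 2.74 m from the left end).
Beam weight: 25.1 × 9.8 = 246 N down at 3.105 m → arm 0.365 m, τ = 246 × 0.365 = 89.79 N·m clockwise.
Toolbox: 10.3 × 9.8 = 100.9 N down at 3.16 m → arm 0.42 m, τ = 100.9 × 0.42 = 42.38 N·m clockwise.
Sign: 28.7 × 9.8 = 281.3 N down at 4.71 m → arm 1.97 m, τ = 281.3 × 1.97 = 554.2 N·m clockwise.
Net moment of known loads = 686.4 N·m clockwise.
An unknown mass m at 1.39 m has arm 1.35 m; its moment is m·g·1.35 counterclockwise.
For rotational equilibrium, m × 9.8 × 1.35 = 686.4, so m = 686.4 / (9.8 × 1.35) = 51.9 kg.

m ≈ 51.9 kg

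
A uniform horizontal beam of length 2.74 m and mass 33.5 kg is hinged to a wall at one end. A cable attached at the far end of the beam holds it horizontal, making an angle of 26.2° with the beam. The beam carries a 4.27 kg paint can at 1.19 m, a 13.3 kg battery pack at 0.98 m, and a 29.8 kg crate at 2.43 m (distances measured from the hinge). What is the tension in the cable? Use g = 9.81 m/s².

T ≈ 1110 N

About the hinge:
Beam weight: 33.5 × 9.81 = 328.6 N down at 1.37 m → arm 1.37 m, τ = 328.6 × 1.37 = 450.2 N·m clockwise.
Paint can: 4.27 × 9.81 = 41.89 N down at 1.19 m → arm 1.19 m, τ = 41.89 × 1.19 = 49.85 N·m clockwise.
Battery pack: 13.3 × 9.81 = 130.5 N down at 0.98 m → arm 0.98 m, τ = 130.5 × 0.98 = 127.9 N·m clockwise.
Crate: 29.8 × 9.81 = 292.3 N down at 2.43 m → arm 2.43 m, τ = 292.3 × 2.43 = 710.3 N·m clockwise.
Total clockwise load moment = 1338 N·m.
The cable tension T acts at 2.74 m; only its component perpendicular to the beam, T sinθ, produces torque. sin 26.2° = 0.4415.
Στ = 0 ⇒ T × 2.74 × 0.4415 = 1338 ⇒ T = 1338 / 1.21 = 1110 N.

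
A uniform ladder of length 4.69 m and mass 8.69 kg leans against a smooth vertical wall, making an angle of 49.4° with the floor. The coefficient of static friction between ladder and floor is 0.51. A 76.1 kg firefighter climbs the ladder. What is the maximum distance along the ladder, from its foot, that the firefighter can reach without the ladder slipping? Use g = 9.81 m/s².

d ≈ 2.84 m

About the foot of the ladder:
Ladder weight 8.69×9.81 = 85.25 N acts at 2.345 m along the ladder; its horizontal arm is 2.345·cos49.4° = 1.526 m → τ = 130.1 N·m clockwise.
Firefighter weight 76.1×9.81 = 746.5 N at distance d → arm d·cos49.4° → τ = 746.5·d·0.6508 clockwise.
Wall normal N at the top has arm L sinθ = 3.561 m counterclockwise, so Στ = 0 gives N·3.561 = 130.1 + 485.8·d.
ΣFy = 0 ⇒ N_floor = 831.8 N, so the maximum friction is μ_s·N_floor = 0.51×831.8 = 424.2 N. ΣFx = 0 ⇒ N_wall = f, so at the slipping point N = 424.2 N.
Substituting: 424.2×3.561 = 130.1 + 485.8·d ⇒ d = (1511 − 130.1) / 485.8 = 2.84 m.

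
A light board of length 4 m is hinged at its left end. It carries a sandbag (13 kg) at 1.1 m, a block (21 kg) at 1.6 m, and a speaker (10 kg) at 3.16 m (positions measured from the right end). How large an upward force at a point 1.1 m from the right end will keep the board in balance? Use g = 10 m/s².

Choose the left end as the axis so the unknown pivot reaction has zero arm there.
Sandbag: 13 × 10 = 130 N down at 1.1 m → arm 2.9 m, τ = 130 × 2.9 = 377 N·m clockwise.
Block: 21 × 10 = 210 N down at 1.6 m → arm 2.4 m, τ = 210 × 2.4 = 504 N·m clockwise.
Speaker: 10 × 10 = 100 N down at 3.16 m → arm 0.84 m, τ = 100 × 0.84 = 84 N·m clockwise.
Net moment of the loads = 965 N·m clockwise.
The upward force F acts at a point 1.1 m from the right end, arm 2.9 m, giving F × 2.9 counterclockwise.
For rotational equilibrium, F × 2.9 = 965, so F = 965 / 2.9 = 333 N.

F ≈ 333 N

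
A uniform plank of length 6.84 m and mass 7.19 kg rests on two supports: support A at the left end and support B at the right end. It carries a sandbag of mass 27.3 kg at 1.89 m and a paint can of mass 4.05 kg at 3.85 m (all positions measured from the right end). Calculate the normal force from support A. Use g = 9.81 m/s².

R_A ≈ 132 N

Take moments about support B.
Beam weight: 7.19 × 9.81 = 70.53 N down at 3.42 m → arm 3.42 m, τ = 70.53 × 3.42 = 241.2 N·m counterclockwise.
Sandbag: 27.3 × 9.81 = 267.8 N down at 1.89 m → arm 1.89 m, τ = 267.8 × 1.89 = 506.1 N·m counterclockwise.
Paint can: 4.05 × 9.81 = 39.73 N down at 3.85 m → arm 3.85 m, τ = 39.73 × 3.85 = 153 N·m counterclockwise.
Net load moment about support B = 900.3 N·m counterclockwise.
Reaction R at support A is upward at 6.84 m, arm 6.84 m → moment R × 6.84 clockwise.
For rotational equilibrium, R × 6.84 = 900.3, so R = 132 N.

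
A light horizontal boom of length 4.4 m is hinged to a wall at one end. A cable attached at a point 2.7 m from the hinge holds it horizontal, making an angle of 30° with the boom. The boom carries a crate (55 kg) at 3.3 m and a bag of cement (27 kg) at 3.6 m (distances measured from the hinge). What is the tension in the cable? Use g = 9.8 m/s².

Taking torques about the hinge:
Crate: 55 × 9.8 = 539 N down at 3.3 m → arm 3.3 m, τ = 539 × 3.3 = 1779 N·m clockwise.
Bag of cement: 27 × 9.8 = 264.6 N down at 3.6 m → arm 3.6 m, τ = 264.6 × 3.6 = 952.6 N·m clockwise.
Total clockwise load moment = 2732 N·m.
The cable tension T acts at 2.7 m; only its component perpendicular to the boom, T sinθ, produces torque. sin 30° = 0.5.
Balancing moments: T × 2.7 × 0.5 = 2732, giving T = 2732 / 1.35 = 2020 N.

T ≈ 2020 N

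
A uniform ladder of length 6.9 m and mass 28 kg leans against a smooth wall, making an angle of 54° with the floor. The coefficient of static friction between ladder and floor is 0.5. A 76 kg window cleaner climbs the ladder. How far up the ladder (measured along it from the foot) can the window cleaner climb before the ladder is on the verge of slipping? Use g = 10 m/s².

d ≈ 5.23 m

Choose the foot of the ladder as the axis so the floor normal and friction both act there and drop out.
Ladder weight 28×10 = 280 N acts at 3.45 m along the ladder; its horizontal arm is 3.45·cos54° = 2.028 m → τ = 567.8 N·m clockwise.
Window cleaner weight 76×10 = 760 N at distance d → arm d·cos54° → τ = 760·d·0.5878 clockwise.
Wall normal N at the top has arm L sinθ = 5.582 m counterclockwise, so Στ = 0 gives N·5.582 = 567.8 + 446.7·d.
ΣFy = 0 ⇒ N_floor = 1040 N, so the maximum friction is μ_s·N_floor = 0.5×1040 = 520 N. ΣFx = 0 ⇒ N_wall = f, so at the slipping point N = 520 N.
Substituting: 520×5.582 = 567.8 + 446.7·d ⇒ d = (2903 − 567.8) / 446.7 = 5.23 m.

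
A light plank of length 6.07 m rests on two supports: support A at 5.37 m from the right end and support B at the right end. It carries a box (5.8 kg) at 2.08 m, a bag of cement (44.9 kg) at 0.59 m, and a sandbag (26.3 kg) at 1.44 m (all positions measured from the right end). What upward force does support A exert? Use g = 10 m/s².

Taking torques about support B:
Box: 5.8 × 10 = 58 N down at 2.08 m → arm 2.08 m, τ = 58 × 2.08 = 120.6 N·m counterclockwise.
Bag of cement: 44.9 × 10 = 449 N down at 0.59 m → arm 0.59 m, τ = 449 × 0.59 = 264.9 N·m counterclockwise.
Sandbag: 26.3 × 10 = 263 N down at 1.44 m → arm 1.44 m, τ = 263 × 1.44 = 378.7 N·m counterclockwise.
Net load moment about support B = 764.2 N·m counterclockwise.
Reaction R at support A is upward at 5.37 m, arm 5.37 m → moment R × 5.37 clockwise.
Balancing moments: R × 5.37 = 764.2, giving R = 142 N.

R_A ≈ 142 N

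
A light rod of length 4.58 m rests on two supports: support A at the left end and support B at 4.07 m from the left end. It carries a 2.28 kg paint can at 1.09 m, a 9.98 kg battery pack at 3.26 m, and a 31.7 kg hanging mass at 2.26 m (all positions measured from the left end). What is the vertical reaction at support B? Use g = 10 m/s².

R_B ≈ 262 N

Take moments about support A.
Paint can: 2.28 × 10 = 22.8 N down at 1.09 m → arm 1.09 m, τ = 22.8 × 1.09 = 24.85 N·m clockwise.
Battery pack: 9.98 × 10 = 99.8 N down at 3.26 m → arm 3.26 m, τ = 99.8 × 3.26 = 325.3 N·m clockwise.
Hanging mass: 31.7 × 10 = 317 N down at 2.26 m → arm 2.26 m, τ = 317 × 2.26 = 716.4 N·m clockwise.
Net load moment about support A = 1067 N·m clockwise.
Reaction R at support B is upward at 4.07 m, arm 4.07 m → moment R × 4.07 counterclockwise.
Balancing moments: R × 4.07 = 1067, giving R = 262 N.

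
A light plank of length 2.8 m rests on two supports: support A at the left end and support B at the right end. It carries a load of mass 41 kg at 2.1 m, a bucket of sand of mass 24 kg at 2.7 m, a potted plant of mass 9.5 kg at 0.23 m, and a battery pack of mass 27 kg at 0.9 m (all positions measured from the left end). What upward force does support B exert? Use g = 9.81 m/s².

R_B ≈ 621 N

Sum moments about support A (its reaction then has zero moment arm).
Load: 41 × 9.81 = 402.2 N down at 2.1 m → arm 2.1 m, τ = 402.2 × 2.1 = 844.6 N·m clockwise.
Bucket of sand: 24 × 9.81 = 235.4 N down at 2.7 m → arm 2.7 m, τ = 235.4 × 2.7 = 635.6 N·m clockwise.
Potted plant: 9.5 × 9.81 = 93.2 N down at 0.23 m → arm 0.23 m, τ = 93.2 × 0.23 = 21.44 N·m clockwise.
Battery pack: 27 × 9.81 = 264.9 N down at 0.9 m → arm 0.9 m, τ = 264.9 × 0.9 = 238.4 N·m clockwise.
Net load moment about support A = 1740 N·m clockwise.
Reaction R at support B is upward at 2.8 m, arm 2.8 m → moment R × 2.8 counterclockwise.
Στ = 0 ⇒ R × 2.8 = 1740 ⇒ R = 621 N.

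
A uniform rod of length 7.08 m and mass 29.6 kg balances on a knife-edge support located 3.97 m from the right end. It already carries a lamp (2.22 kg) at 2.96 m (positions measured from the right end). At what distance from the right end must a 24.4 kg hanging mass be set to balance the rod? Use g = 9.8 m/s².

x ≈ 4.58 m from the right end

Take moments about the knife-edge support (at 3.97 m from the right end).
Beam weight: 29.6 × 9.8 = 290.1 N down at 3.54 m → arm 0.43 m, τ = 290.1 × 0.43 = 124.7 N·m clockwise.
Lamp: 2.22 × 9.8 = 21.76 N down at 2.96 m → arm 1.01 m, τ = 21.76 × 1.01 = 21.98 N·m clockwise.
Net moment of existing loads = 146.7 N·m clockwise.
The hanging mass weighs 24.4 × 9.8 = 239.1 N and must supply an equal counterclockwise moment, so its lever arm about the knife-edge support is 146.7 / 239.1 = 0.614 m.
That puts it at 3.97 + 0.614 = 4.58 m from the right end.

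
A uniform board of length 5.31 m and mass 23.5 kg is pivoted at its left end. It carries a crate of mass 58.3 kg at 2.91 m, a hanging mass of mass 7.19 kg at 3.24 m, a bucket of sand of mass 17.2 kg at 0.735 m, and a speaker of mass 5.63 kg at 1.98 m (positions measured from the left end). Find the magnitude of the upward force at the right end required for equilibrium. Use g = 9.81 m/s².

F ≈ 516 N

Taking torques about the left end:
Beam weight: 23.5 × 9.81 = 230.5 N down at 2.655 m → arm 2.655 m, τ = 230.5 × 2.655 = 612 N·m clockwise.
Crate: 58.3 × 9.81 = 571.9 N down at 2.91 m → arm 2.91 m, τ = 571.9 × 2.91 = 1664 N·m clockwise.
Hanging mass: 7.19 × 9.81 = 70.53 N down at 3.24 m → arm 3.24 m, τ = 70.53 × 3.24 = 228.5 N·m clockwise.
Bucket of sand: 17.2 × 9.81 = 168.7 N down at 0.735 m → arm 0.735 m, τ = 168.7 × 0.735 = 124 N·m clockwise.
Speaker: 5.63 × 9.81 = 55.23 N down at 1.98 m → arm 1.98 m, τ = 55.23 × 1.98 = 109.4 N·m clockwise.
Net moment of the loads = 2738 N·m clockwise.
The upward force F acts at the right end, arm 5.31 m, giving F × 5.31 counterclockwise.
Στ = 0 ⇒ F × 5.31 = 2738 ⇒ F = 2738 / 5.31 = 516 N.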